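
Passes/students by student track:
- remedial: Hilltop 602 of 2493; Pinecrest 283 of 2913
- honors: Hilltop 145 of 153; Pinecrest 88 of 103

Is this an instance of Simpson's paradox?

Remedial: Hilltop 602/2493 = 24.1%, Pinecrest 283/2913 = 9.7% → Hilltop
Honors: Hilltop 145/153 = 94.8%, Pinecrest 88/103 = 85.4% → Hilltop
Overall: Hilltop 747/2646 = 28.2%, Pinecrest 371/3016 = 12.3% → Hilltop
Hilltop wins overall and in every student group — no reversal.

No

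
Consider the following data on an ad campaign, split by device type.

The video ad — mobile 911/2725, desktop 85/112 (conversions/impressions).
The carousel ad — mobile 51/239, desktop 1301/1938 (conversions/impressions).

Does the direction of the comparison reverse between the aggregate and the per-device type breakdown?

Mobile: the video ad 911/2725 = 33.4%, the carousel ad 51/239 = 21.3% → the video ad
Desktop: the video ad 85/112 = 75.9%, the carousel ad 1301/1938 = 67.1% → the video ad
Overall: the video ad 996/2837 = 35.1%, the carousel ad 1352/2177 = 62.1% → the carousel ad
The video ad wins each device group but the carousel ad wins overall — the comparison reverses. The video ad's impressions skew toward mobile, which has a lower base rate.

Yes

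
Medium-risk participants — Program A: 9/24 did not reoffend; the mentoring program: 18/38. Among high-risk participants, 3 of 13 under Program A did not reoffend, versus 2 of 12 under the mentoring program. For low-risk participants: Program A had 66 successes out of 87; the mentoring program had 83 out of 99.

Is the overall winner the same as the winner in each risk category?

Medium-risk: Program A 9/24 = 37.5%, the mentoring program 18/38 = 47.4% → the mentoring program
High-risk: Program A 3/13 = 23.1%, the mentoring program 2/12 = 16.7% → Program A
Low-risk: Program A 66/87 = 75.9%, the mentoring program 83/99 = 83.8% → the mentoring program
Overall: Program A 78/124 = 62.9%, the mentoring program 103/149 = 69.1% → the mentoring program
Neither sweeps: Program A wins 1 of 3 groups, the mentoring program wins 2. The mentoring program wins overall but not every group — no Simpson reversal.

No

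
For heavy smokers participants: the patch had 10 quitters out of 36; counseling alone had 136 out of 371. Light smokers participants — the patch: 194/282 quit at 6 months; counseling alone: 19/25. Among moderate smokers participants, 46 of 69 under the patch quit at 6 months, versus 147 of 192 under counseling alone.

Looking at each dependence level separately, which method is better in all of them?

counseling alone

Heavy smokers: the patch 10/36 = 27.8%, counseling alone 136/371 = 36.7% → counseling alone
Light smokers: the patch 194/282 = 68.8%, counseling alone 19/25 = 76.0% → counseling alone
Moderate smokers: the patch 46/69 = 66.7%, counseling alone 147/192 = 76.6% → counseling alone
Counseling alone has the higher rate in all 3 groups.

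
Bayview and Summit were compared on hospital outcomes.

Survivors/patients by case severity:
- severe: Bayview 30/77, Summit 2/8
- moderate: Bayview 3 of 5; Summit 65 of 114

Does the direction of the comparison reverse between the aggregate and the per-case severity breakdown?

Severe: Bayview 30/77 = 39.0%, Summit 2/8 = 25.0% → Bayview
Moderate: Bayview 3/5 = 60.0%, Summit 65/114 = 57.0% → Bayview
Overall: Bayview 33/82 = 40.2%, Summit 67/122 = 54.9% → Summit
Bayview wins each case group but Summit wins overall — the comparison reverses. Bayview's patients skew toward severe, which has a lower base rate.

Yes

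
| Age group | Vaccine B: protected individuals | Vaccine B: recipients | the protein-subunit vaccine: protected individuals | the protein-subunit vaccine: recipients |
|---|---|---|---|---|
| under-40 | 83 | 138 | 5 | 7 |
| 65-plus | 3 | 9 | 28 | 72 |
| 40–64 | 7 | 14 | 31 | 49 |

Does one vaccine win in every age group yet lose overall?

Yes

Under-40: Vaccine B 83/138 = 60.1%, the protein-subunit vaccine 5/7 = 71.4% → the protein-subunit vaccine
65-plus: Vaccine B 3/9 = 33.3%, the protein-subunit vaccine 28/72 = 38.9% → the protein-subunit vaccine
40–64: Vaccine B 7/14 = 50.0%, the protein-subunit vaccine 31/49 = 63.3% → the protein-subunit vaccine
Overall: Vaccine B 93/161 = 57.8%, the protein-subunit vaccine 64/128 = 50.0% → Vaccine B
The protein-subunit vaccine wins each age group but Vaccine B wins overall — the comparison reverses. The protein-subunit vaccine's recipients skew toward 65-plus, which has a lower base rate.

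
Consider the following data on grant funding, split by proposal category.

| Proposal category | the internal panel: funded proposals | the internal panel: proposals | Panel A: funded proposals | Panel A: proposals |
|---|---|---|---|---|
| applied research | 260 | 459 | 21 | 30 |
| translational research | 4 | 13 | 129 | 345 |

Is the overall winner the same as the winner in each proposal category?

Applied research: the internal panel 260/459 = 56.6%, Panel A 21/30 = 70.0% → Panel A
Translational research: the internal panel 4/13 = 30.8%, Panel A 129/345 = 37.4% → Panel A
Overall: the internal panel 264/472 = 55.9%, Panel A 150/375 = 40.0% → the internal panel
Panel A wins each proposal group but the internal panel wins overall — the comparison reverses. Panel A's proposals skew toward translational research, which has a lower base rate.

No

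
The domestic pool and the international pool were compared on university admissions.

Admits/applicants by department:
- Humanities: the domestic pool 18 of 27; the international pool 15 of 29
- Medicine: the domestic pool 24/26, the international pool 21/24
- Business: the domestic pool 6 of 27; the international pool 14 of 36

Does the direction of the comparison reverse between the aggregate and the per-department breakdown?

No

Humanities: the domestic pool 18/27 = 66.7%, the international pool 15/29 = 51.7% → the domestic pool
Medicine: the domestic pool 24/26 = 92.3%, the international pool 21/24 = 87.5% → the domestic pool
Business: the domestic pool 6/27 = 22.2%, the international pool 14/36 = 38.9% → the international pool
Overall: the domestic pool 48/80 = 60.0%, the international pool 50/89 = 56.2% → the domestic pool
Neither sweeps: the domestic pool wins 2 of 3 groups, the international pool wins 1. The domestic pool wins overall but not every group — no Simpson reversal.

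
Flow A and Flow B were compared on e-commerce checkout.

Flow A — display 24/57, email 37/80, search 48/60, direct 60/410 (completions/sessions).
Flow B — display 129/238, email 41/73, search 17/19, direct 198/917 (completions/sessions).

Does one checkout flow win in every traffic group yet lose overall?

Display: Flow A 24/57 = 42.1%, Flow B 129/238 = 54.2% → Flow B
Email: Flow A 37/80 = 46.2%, Flow B 41/73 = 56.2% → Flow B
Search: Flow A 48/60 = 80.0%, Flow B 17/19 = 89.5% → Flow B
Direct: Flow A 60/410 = 14.6%, Flow B 198/917 = 21.6% → Flow B
Overall: Flow A 169/607 = 27.8%, Flow B 385/1247 = 30.9% → Flow B
Flow B wins overall and in every traffic group — no reversal.

No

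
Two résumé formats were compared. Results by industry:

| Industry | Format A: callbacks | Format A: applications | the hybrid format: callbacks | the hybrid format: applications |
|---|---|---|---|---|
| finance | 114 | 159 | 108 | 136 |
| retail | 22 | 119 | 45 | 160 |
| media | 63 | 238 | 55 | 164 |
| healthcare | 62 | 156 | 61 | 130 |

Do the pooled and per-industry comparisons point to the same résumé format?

Yes

Finance: Format A 114/159 = 71.7%, the hybrid format 108/136 = 79.4% → the hybrid format
Retail: Format A 22/119 = 18.5%, the hybrid format 45/160 = 28.1% → the hybrid format
Media: Format A 63/238 = 26.5%, the hybrid format 55/164 = 33.5% → the hybrid format
Healthcare: Format A 62/156 = 39.7%, the hybrid format 61/130 = 46.9% → the hybrid format
Overall: Format A 261/672 = 38.8%, the hybrid format 269/590 = 45.6% → the hybrid format
The hybrid format wins overall and in every industry group — no reversal.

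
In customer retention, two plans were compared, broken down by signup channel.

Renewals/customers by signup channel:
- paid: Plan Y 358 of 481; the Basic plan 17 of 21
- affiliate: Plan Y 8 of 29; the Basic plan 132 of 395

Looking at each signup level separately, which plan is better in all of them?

the Basic plan

Paid: Plan Y 358/481 = 74.4%, the Basic plan 17/21 = 81.0% → the Basic plan
Affiliate: Plan Y 8/29 = 27.6%, the Basic plan 132/395 = 33.4% → the Basic plan
The Basic plan has the higher rate in both groups.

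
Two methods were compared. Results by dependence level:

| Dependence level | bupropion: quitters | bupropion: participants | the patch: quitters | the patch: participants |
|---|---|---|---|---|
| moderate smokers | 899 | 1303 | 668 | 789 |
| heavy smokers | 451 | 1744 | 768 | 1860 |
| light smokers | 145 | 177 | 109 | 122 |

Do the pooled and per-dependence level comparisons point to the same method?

Moderate smokers: bupropion 899/1303 = 69.0%, the patch 668/789 = 84.7% → the patch
Heavy smokers: bupropion 451/1744 = 25.9%, the patch 768/1860 = 41.3% → the patch
Light smokers: bupropion 145/177 = 81.9%, the patch 109/122 = 89.3% → the patch
Overall: bupropion 1495/3224 = 46.4%, the patch 1545/2771 = 55.8% → the patch
The patch wins overall and in every dependence group — no reversal.

Yes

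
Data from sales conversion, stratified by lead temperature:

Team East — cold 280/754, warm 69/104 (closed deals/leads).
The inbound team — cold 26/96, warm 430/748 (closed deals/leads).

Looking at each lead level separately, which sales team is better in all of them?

Cold: Team East 280/754 = 37.1%, the inbound team 26/96 = 27.1% → Team East
Warm: Team East 69/104 = 66.3%, the inbound team 430/748 = 57.5% → Team East
Team East has the higher rate in both groups.

Team East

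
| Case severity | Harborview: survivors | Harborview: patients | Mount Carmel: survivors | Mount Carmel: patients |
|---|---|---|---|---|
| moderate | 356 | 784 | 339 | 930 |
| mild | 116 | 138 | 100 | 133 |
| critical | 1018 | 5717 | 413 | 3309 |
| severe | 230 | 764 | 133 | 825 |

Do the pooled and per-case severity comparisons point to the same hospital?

Moderate: Harborview 356/784 = 45.4%, Mount Carmel 339/930 = 36.5% → Harborview
Mild: Harborview 116/138 = 84.1%, Mount Carmel 100/133 = 75.2% → Harborview
Critical: Harborview 1018/5717 = 17.8%, Mount Carmel 413/3309 = 12.5% → Harborview
Severe: Harborview 230/764 = 30.1%, Mount Carmel 133/825 = 16.1% → Harborview
Overall: Harborview 1720/7403 = 23.2%, Mount Carmel 985/5197 = 19.0% → Harborview
Harborview wins overall and in every case group — no reversal.

Yes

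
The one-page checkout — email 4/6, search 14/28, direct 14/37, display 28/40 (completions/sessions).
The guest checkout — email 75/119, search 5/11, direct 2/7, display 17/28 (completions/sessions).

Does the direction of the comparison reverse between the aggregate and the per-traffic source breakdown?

Yes

Email: the one-page checkout 4/6 = 66.7%, the guest checkout 75/119 = 63.0% → the one-page checkout
Search: the one-page checkout 14/28 = 50.0%, the guest checkout 5/11 = 45.5% → the one-page checkout
Direct: the one-page checkout 14/37 = 37.8%, the guest checkout 2/7 = 28.6% → the one-page checkout
Display: the one-page checkout 28/40 = 70.0%, the guest checkout 17/28 = 60.7% → the one-page checkout
Overall: the one-page checkout 60/111 = 54.1%, the guest checkout 99/165 = 60.0% → the guest checkout
The one-page checkout wins each traffic group but the guest checkout wins overall — the comparison reverses. The one-page checkout's sessions skew toward direct, which has a lower base rate.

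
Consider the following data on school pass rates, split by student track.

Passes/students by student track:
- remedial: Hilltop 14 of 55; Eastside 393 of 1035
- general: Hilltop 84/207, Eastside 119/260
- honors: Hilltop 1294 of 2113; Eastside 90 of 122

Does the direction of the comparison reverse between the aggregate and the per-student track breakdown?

Remedial: Hilltop 14/55 = 25.5%, Eastside 393/1035 = 38.0% → Eastside
General: Hilltop 84/207 = 40.6%, Eastside 119/260 = 45.8% → Eastside
Honors: Hilltop 1294/2113 = 61.2%, Eastside 90/122 = 73.8% → Eastside
Overall: Hilltop 1392/2375 = 58.6%, Eastside 602/1417 = 42.5% → Hilltop
Eastside wins each student group but Hilltop wins overall — the comparison reverses. Eastside's students skew toward remedial, which has a lower base rate.

Yes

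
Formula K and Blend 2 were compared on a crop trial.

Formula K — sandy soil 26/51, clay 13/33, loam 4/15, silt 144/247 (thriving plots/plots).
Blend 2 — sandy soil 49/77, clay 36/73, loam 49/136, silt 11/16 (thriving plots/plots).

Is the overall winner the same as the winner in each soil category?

No

Sandy soil: Formula K 26/51 = 51.0%, Blend 2 49/77 = 63.6% → Blend 2
Clay: Formula K 13/33 = 39.4%, Blend 2 36/73 = 49.3% → Blend 2
Loam: Formula K 4/15 = 26.7%, Blend 2 49/136 = 36.0% → Blend 2
Silt: Formula K 144/247 = 58.3%, Blend 2 11/16 = 68.8% → Blend 2
Overall: Formula K 187/346 = 54.0%, Blend 2 145/302 = 48.0% → Formula K
Blend 2 wins each soil group but Formula K wins overall — the comparison reverses. Blend 2's plots skew toward loam, which has a lower base rate.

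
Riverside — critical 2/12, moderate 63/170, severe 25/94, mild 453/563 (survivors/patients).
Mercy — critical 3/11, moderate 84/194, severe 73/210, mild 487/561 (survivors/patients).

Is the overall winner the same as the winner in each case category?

Critical: Riverside 2/12 = 16.7%, Mercy 3/11 = 27.3% → Mercy
Moderate: Riverside 63/170 = 37.1%, Mercy 84/194 = 43.3% → Mercy
Severe: Riverside 25/94 = 26.6%, Mercy 73/210 = 34.8% → Mercy
Mild: Riverside 453/563 = 80.5%, Mercy 487/561 = 86.8% → Mercy
Overall: Riverside 543/839 = 64.7%, Mercy 647/976 = 66.3% → Mercy
Mercy wins overall and in every case group — no reversal.

Yes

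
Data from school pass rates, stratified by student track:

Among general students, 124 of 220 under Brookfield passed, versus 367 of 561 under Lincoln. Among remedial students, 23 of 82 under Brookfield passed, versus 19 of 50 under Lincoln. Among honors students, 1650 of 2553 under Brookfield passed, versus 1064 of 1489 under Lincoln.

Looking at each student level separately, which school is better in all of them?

Lincoln

General: Brookfield 124/220 = 56.4%, Lincoln 367/561 = 65.4% → Lincoln
Remedial: Brookfield 23/82 = 28.0%, Lincoln 19/50 = 38.0% → Lincoln
Honors: Brookfield 1650/2553 = 64.6%, Lincoln 1064/1489 = 71.5% → Lincoln
Lincoln has the higher rate in all 3 groups.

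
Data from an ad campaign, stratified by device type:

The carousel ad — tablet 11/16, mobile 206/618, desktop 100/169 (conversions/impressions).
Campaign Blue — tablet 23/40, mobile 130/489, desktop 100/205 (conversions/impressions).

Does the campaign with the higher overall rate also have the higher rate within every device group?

Yes

Tablet: the carousel ad 11/16 = 68.8%, Campaign Blue 23/40 = 57.5% → the carousel ad
Mobile: the carousel ad 206/618 = 33.3%, Campaign Blue 130/489 = 26.6% → the carousel ad
Desktop: the carousel ad 100/169 = 59.2%, Campaign Blue 100/205 = 48.8% → the carousel ad
Overall: the carousel ad 317/803 = 39.5%, Campaign Blue 253/734 = 34.5% → the carousel ad
The carousel ad wins overall and in every device group — no reversal.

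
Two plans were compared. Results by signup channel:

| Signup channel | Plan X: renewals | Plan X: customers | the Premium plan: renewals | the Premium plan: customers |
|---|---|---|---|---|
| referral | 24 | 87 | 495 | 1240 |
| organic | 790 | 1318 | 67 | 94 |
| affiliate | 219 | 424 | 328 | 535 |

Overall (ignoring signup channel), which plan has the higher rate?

Referral: Plan X 24/87 = 27.6%, the Premium plan 495/1240 = 39.9% → the Premium plan
Organic: Plan X 790/1318 = 59.9%, the Premium plan 67/94 = 71.3% → the Premium plan
Affiliate: Plan X 219/424 = 51.7%, the Premium plan 328/535 = 61.3% → the Premium plan
Overall: Plan X 1033/1829 = 56.5%, the Premium plan 890/1869 = 47.6% → Plan X
(The Premium plan wins every signup group but Plan X wins overall — the Premium plan's customers skew toward the low-rate referral group.)

Plan X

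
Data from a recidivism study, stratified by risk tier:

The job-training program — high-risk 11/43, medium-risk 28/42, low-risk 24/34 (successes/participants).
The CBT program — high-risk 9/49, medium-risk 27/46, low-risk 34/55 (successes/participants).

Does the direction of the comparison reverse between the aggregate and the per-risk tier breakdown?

High-risk: the job-training program 11/43 = 25.6%, the CBT program 9/49 = 18.4% → the job-training program
Medium-risk: the job-training program 28/42 = 66.7%, the CBT program 27/46 = 58.7% → the job-training program
Low-risk: the job-training program 24/34 = 70.6%, the CBT program 34/55 = 61.8% → the job-training program
Overall: the job-training program 63/119 = 52.9%, the CBT program 70/150 = 46.7% → the job-training program
The job-training program wins overall and in every risk group — no reversal.

No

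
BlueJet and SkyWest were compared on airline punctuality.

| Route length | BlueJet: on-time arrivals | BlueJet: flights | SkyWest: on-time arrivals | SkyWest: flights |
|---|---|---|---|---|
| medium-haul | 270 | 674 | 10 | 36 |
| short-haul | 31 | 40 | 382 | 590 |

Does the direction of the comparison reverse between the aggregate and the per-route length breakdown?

Yes

Medium-haul: BlueJet 270/674 = 40.1%, SkyWest 10/36 = 27.8% → BlueJet
Short-haul: BlueJet 31/40 = 77.5%, SkyWest 382/590 = 64.7% → BlueJet
Overall: BlueJet 301/714 = 42.2%, SkyWest 392/626 = 62.6% → SkyWest
BlueJet wins each route group but SkyWest wins overall — the comparison reverses. BlueJet's flights skew toward medium-haul, which has a lower base rate.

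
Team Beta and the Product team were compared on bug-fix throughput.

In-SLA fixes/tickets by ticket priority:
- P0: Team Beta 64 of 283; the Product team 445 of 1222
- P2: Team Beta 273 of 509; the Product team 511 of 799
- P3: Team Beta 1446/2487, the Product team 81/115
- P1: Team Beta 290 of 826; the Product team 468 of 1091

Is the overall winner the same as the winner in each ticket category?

No

P0: Team Beta 64/283 = 22.6%, the Product team 445/1222 = 36.4% → the Product team
P2: Team Beta 273/509 = 53.6%, the Product team 511/799 = 64.0% → the Product team
P3: Team Beta 1446/2487 = 58.1%, the Product team 81/115 = 70.4% → the Product team
P1: Team Beta 290/826 = 35.1%, the Product team 468/1091 = 42.9% → the Product team
Overall: Team Beta 2073/4105 = 50.5%, the Product team 1505/3227 = 46.6% → Team Beta
The Product team wins each ticket group but Team Beta wins overall — the comparison reverses. The Product team's tickets skew toward P0, which has a lower base rate.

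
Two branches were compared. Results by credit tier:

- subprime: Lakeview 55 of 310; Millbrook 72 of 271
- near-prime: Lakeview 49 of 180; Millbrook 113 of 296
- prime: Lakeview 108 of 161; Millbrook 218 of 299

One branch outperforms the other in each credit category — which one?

Subprime: Lakeview 55/310 = 17.7%, Millbrook 72/271 = 26.6% → Millbrook
Near-prime: Lakeview 49/180 = 27.2%, Millbrook 113/296 = 38.2% → Millbrook
Prime: Lakeview 108/161 = 67.1%, Millbrook 218/299 = 72.9% → Millbrook
Millbrook has the higher rate in all 3 groups.

Millbrook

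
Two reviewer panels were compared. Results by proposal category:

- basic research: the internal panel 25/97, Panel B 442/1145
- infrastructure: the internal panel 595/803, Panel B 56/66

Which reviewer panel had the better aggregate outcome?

Basic research: the internal panel 25/97 = 25.8%, Panel B 442/1145 = 38.6% → Panel B
Infrastructure: the internal panel 595/803 = 74.1%, Panel B 56/66 = 84.8% → Panel B
Overall: the internal panel 620/900 = 68.9%, Panel B 498/1211 = 41.1% → the internal panel
(Panel B wins every proposal group but the internal panel wins overall — Panel B's proposals skew toward the low-rate basic research group.)

the internal panel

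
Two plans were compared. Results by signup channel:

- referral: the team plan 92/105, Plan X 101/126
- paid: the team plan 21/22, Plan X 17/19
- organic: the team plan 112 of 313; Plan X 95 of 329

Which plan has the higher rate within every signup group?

Referral: the team plan 92/105 = 87.6%, Plan X 101/126 = 80.2% → the team plan
Paid: the team plan 21/22 = 95.5%, Plan X 17/19 = 89.5% → the team plan
Organic: the team plan 112/313 = 35.8%, Plan X 95/329 = 28.9% → the team plan
The team plan has the higher rate in all 3 groups.

the team plan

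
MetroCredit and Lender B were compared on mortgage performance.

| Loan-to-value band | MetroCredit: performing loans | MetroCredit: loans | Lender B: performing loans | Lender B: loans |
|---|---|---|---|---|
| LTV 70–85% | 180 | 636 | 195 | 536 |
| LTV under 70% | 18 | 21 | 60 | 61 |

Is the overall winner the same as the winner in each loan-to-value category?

LTV 70–85%: MetroCredit 180/636 = 28.3%, Lender B 195/536 = 36.4% → Lender B
LTV under 70%: MetroCredit 18/21 = 85.7%, Lender B 60/61 = 98.4% → Lender B
Overall: MetroCredit 198/657 = 30.1%, Lender B 255/597 = 42.7% → Lender B
Lender B wins overall and in every loan-to-value group — no reversal.

Yes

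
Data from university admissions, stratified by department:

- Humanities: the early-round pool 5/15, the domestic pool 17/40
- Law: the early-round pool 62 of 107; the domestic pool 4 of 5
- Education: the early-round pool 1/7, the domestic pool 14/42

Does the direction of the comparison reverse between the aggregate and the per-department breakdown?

Yes

Humanities: the early-round pool 5/15 = 33.3%, the domestic pool 17/40 = 42.5% → the domestic pool
Law: the early-round pool 62/107 = 57.9%, the domestic pool 4/5 = 80.0% → the domestic pool
Education: the early-round pool 1/7 = 14.3%, the domestic pool 14/42 = 33.3% → the domestic pool
Overall: the early-round pool 68/129 = 52.7%, the domestic pool 35/87 = 40.2% → the early-round pool
The domestic pool wins each department group but the early-round pool wins overall — the comparison reverses. The domestic pool's applicants skew toward Education, which has a lower base rate.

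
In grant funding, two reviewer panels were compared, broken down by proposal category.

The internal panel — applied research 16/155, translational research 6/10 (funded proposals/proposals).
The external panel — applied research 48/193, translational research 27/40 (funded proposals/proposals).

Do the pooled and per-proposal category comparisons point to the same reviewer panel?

Applied research: the internal panel 16/155 = 10.3%, the external panel 48/193 = 24.9% → the external panel
Translational research: the internal panel 6/10 = 60.0%, the external panel 27/40 = 67.5% → the external panel
Overall: the internal panel 22/165 = 13.3%, the external panel 75/233 = 32.2% → the external panel
The external panel wins overall and in every proposal group — no reversal.

Yes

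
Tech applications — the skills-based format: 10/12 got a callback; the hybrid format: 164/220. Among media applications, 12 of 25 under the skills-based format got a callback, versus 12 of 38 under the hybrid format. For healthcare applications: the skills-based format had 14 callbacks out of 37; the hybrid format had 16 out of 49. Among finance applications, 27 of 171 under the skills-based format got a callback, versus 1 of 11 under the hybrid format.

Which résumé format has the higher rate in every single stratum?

Tech: the skills-based format 10/12 = 83.3%, the hybrid format 164/220 = 74.5% → the skills-based format
Media: the skills-based format 12/25 = 48.0%, the hybrid format 12/38 = 31.6% → the skills-based format
Healthcare: the skills-based format 14/37 = 37.8%, the hybrid format 16/49 = 32.7% → the skills-based format
Finance: the skills-based format 27/171 = 15.8%, the hybrid format 1/11 = 9.1% → the skills-based format
The skills-based format has the higher rate in all 4 groups.

the skills-based format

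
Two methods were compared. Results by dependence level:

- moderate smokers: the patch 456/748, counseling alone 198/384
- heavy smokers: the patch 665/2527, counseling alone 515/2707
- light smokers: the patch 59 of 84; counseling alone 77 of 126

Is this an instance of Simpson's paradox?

Moderate smokers: the patch 456/748 = 61.0%, counseling alone 198/384 = 51.6% → the patch
Heavy smokers: the patch 665/2527 = 26.3%, counseling alone 515/2707 = 19.0% → the patch
Light smokers: the patch 59/84 = 70.2%, counseling alone 77/126 = 61.1% → the patch
Overall: the patch 1180/3359 = 35.1%, counseling alone 790/3217 = 24.6% → the patch
The patch wins overall and in every dependence group — no reversal.

No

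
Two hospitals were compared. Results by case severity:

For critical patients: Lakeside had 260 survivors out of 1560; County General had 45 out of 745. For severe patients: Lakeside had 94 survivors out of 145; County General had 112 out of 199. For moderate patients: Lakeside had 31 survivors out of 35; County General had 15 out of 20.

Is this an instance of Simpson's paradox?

Critical: Lakeside 260/1560 = 16.7%, County General 45/745 = 6.0% → Lakeside
Severe: Lakeside 94/145 = 64.8%, County General 112/199 = 56.3% → Lakeside
Moderate: Lakeside 31/35 = 88.6%, County General 15/20 = 75.0% → Lakeside
Overall: Lakeside 385/1740 = 22.1%, County General 172/964 = 17.8% → Lakeside
Lakeside wins overall and in every case group — no reversal.

No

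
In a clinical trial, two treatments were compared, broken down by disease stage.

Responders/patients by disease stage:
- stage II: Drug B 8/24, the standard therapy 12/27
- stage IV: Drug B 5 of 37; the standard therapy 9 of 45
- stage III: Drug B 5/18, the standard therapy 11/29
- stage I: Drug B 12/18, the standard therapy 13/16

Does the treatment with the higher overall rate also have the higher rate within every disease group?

Stage II: Drug B 8/24 = 33.3%, the standard therapy 12/27 = 44.4% → the standard therapy
Stage IV: Drug B 5/37 = 13.5%, the standard therapy 9/45 = 20.0% → the standard therapy
Stage III: Drug B 5/18 = 27.8%, the standard therapy 11/29 = 37.9% → the standard therapy
Stage I: Drug B 12/18 = 66.7%, the standard therapy 13/16 = 81.2% → the standard therapy
Overall: Drug B 30/97 = 30.9%, the standard therapy 45/117 = 38.5% → the standard therapy
The standard therapy wins overall and in every disease group — no reversal.

Yes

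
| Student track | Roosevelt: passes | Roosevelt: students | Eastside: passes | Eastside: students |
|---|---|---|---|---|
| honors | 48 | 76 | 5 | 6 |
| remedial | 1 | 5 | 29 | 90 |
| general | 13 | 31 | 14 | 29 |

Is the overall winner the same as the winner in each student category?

No

Honors: Roosevelt 48/76 = 63.2%, Eastside 5/6 = 83.3% → Eastside
Remedial: Roosevelt 1/5 = 20.0%, Eastside 29/90 = 32.2% → Eastside
General: Roosevelt 13/31 = 41.9%, Eastside 14/29 = 48.3% → Eastside
Overall: Roosevelt 62/112 = 55.4%, Eastside 48/125 = 38.4% → Roosevelt
Eastside wins each student group but Roosevelt wins overall — the comparison reverses. Eastside's students skew toward remedial, which has a lower base rate.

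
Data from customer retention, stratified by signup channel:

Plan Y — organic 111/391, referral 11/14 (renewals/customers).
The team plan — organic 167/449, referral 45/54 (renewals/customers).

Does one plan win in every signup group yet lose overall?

No

Organic: Plan Y 111/391 = 28.4%, the team plan 167/449 = 37.2% → the team plan
Referral: Plan Y 11/14 = 78.6%, the team plan 45/54 = 83.3% → the team plan
Overall: Plan Y 122/405 = 30.1%, the team plan 212/503 = 42.1% → the team plan
The team plan wins overall and in every signup group — no reversal.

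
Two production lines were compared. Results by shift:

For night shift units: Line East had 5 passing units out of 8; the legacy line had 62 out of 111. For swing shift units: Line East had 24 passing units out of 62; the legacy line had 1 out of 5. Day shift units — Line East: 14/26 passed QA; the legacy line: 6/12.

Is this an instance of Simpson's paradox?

Night shift: Line East 5/8 = 62.5%, the legacy line 62/111 = 55.9% → Line East
Swing shift: Line East 24/62 = 38.7%, the legacy line 1/5 = 20.0% → Line East
Day shift: Line East 14/26 = 53.8%, the legacy line 6/12 = 50.0% → Line East
Overall: Line East 43/96 = 44.8%, the legacy line 69/128 = 53.9% → the legacy line
Line East wins each shift group but the legacy line wins overall — the comparison reverses. Line East's units skew toward swing shift, which has a lower base rate.

Yes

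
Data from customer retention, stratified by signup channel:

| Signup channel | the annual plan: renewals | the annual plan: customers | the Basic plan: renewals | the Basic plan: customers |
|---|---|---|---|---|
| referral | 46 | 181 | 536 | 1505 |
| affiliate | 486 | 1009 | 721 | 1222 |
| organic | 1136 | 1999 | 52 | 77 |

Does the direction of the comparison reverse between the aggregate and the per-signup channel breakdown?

Referral: the annual plan 46/181 = 25.4%, the Basic plan 536/1505 = 35.6% → the Basic plan
Affiliate: the annual plan 486/1009 = 48.2%, the Basic plan 721/1222 = 59.0% → the Basic plan
Organic: the annual plan 1136/1999 = 56.8%, the Basic plan 52/77 = 67.5% → the Basic plan
Overall: the annual plan 1668/3189 = 52.3%, the Basic plan 1309/2804 = 46.7% → the annual plan
The Basic plan wins each signup group but the annual plan wins overall — the comparison reverses. The Basic plan's customers skew toward referral, which has a lower base rate.

Yes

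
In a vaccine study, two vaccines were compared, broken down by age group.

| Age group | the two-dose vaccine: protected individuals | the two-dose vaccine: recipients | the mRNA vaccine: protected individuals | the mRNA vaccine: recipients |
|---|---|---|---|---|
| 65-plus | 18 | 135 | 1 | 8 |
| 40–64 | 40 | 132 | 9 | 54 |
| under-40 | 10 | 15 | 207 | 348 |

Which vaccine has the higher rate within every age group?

the two-dose vaccine

65-plus: the two-dose vaccine 18/135 = 13.3%, the mRNA vaccine 1/8 = 12.5% → the two-dose vaccine
40–64: the two-dose vaccine 40/132 = 30.3%, the mRNA vaccine 9/54 = 16.7% → the two-dose vaccine
Under-40: the two-dose vaccine 10/15 = 66.7%, the mRNA vaccine 207/348 = 59.5% → the two-dose vaccine
The two-dose vaccine has the higher rate in all 3 groups.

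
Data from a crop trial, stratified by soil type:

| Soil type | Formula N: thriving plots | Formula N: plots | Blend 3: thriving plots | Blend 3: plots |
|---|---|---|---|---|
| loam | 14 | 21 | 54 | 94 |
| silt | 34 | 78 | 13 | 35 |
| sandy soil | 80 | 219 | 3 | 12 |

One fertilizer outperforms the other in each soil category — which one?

Formula N

Loam: Formula N 14/21 = 66.7%, Blend 3 54/94 = 57.4% → Formula N
Silt: Formula N 34/78 = 43.6%, Blend 3 13/35 = 37.1% → Formula N
Sandy soil: Formula N 80/219 = 36.5%, Blend 3 3/12 = 25.0% → Formula N
Formula N has the higher rate in all 3 groups.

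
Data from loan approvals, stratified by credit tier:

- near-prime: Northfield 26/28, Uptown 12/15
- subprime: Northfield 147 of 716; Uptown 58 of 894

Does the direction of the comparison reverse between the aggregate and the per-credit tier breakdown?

No

Near-prime: Northfield 26/28 = 92.9%, Uptown 12/15 = 80.0% → Northfield
Subprime: Northfield 147/716 = 20.5%, Uptown 58/894 = 6.5% → Northfield
Overall: Northfield 173/744 = 23.3%, Uptown 70/909 = 7.7% → Northfield
Northfield wins overall and in every credit group — no reversal.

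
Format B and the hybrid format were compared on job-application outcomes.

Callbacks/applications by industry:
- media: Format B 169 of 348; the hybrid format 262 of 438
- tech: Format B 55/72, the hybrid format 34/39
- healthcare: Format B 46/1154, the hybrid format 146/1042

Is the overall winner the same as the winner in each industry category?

Media: Format B 169/348 = 48.6%, the hybrid format 262/438 = 59.8% → the hybrid format
Tech: Format B 55/72 = 76.4%, the hybrid format 34/39 = 87.2% → the hybrid format
Healthcare: Format B 46/1154 = 4.0%, the hybrid format 146/1042 = 14.0% → the hybrid format
Overall: Format B 270/1574 = 17.2%, the hybrid format 442/1519 = 29.1% → the hybrid format
The hybrid format wins overall and in every industry group — no reversal.

Yes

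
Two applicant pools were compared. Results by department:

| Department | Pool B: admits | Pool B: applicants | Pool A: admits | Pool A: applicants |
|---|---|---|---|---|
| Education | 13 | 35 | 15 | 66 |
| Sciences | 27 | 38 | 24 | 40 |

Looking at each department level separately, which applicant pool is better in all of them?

Education: Pool B 13/35 = 37.1%, Pool A 15/66 = 22.7% → Pool B
Sciences: Pool B 27/38 = 71.1%, Pool A 24/40 = 60.0% → Pool B
Pool B has the higher rate in both groups.

Pool B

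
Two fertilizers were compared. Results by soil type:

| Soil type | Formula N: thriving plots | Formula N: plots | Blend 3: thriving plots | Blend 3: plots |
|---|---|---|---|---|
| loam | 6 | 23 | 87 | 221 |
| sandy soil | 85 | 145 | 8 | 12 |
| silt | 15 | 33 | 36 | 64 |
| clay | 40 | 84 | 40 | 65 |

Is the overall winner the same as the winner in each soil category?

No

Loam: Formula N 6/23 = 26.1%, Blend 3 87/221 = 39.4% → Blend 3
Sandy soil: Formula N 85/145 = 58.6%, Blend 3 8/12 = 66.7% → Blend 3
Silt: Formula N 15/33 = 45.5%, Blend 3 36/64 = 56.2% → Blend 3
Clay: Formula N 40/84 = 47.6%, Blend 3 40/65 = 61.5% → Blend 3
Overall: Formula N 146/285 = 51.2%, Blend 3 171/362 = 47.2% → Formula N
Blend 3 wins each soil group but Formula N wins overall — the comparison reverses. Blend 3's plots skew toward loam, which has a lower base rate.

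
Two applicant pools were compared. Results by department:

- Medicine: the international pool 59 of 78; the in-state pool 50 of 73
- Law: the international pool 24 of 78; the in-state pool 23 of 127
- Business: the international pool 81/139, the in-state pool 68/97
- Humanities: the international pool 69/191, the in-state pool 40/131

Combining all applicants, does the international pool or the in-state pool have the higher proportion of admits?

Medicine: the international pool 59/78 = 75.6%, the in-state pool 50/73 = 68.5% → the international pool
Law: the international pool 24/78 = 30.8%, the in-state pool 23/127 = 18.1% → the international pool
Business: the international pool 81/139 = 58.3%, the in-state pool 68/97 = 70.1% → the in-state pool
Humanities: the international pool 69/191 = 36.1%, the in-state pool 40/131 = 30.5% → the international pool
Overall: the international pool 233/486 = 47.9%, the in-state pool 181/428 = 42.3% → the international pool
(Neither sweeps every department group, but the international pool has the higher pooled rate.)

the international pool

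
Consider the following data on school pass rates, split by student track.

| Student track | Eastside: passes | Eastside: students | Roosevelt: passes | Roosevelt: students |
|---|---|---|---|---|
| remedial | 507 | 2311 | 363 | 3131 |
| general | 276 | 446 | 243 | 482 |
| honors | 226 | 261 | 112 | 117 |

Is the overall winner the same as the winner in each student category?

Remedial: Eastside 507/2311 = 21.9%, Roosevelt 363/3131 = 11.6% → Eastside
General: Eastside 276/446 = 61.9%, Roosevelt 243/482 = 50.4% → Eastside
Honors: Eastside 226/261 = 86.6%, Roosevelt 112/117 = 95.7% → Roosevelt
Overall: Eastside 1009/3018 = 33.4%, Roosevelt 718/3730 = 19.2% → Eastside
Neither sweeps: Eastside wins 2 of 3 groups, Roosevelt wins 1. Eastside wins overall but not every group — no Simpson reversal.

No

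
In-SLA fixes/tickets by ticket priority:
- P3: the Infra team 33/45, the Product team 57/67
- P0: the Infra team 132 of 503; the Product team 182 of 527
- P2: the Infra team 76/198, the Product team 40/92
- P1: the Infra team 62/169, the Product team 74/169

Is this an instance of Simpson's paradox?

No

P3: the Infra team 33/45 = 73.3%, the Product team 57/67 = 85.1% → the Product team
P0: the Infra team 132/503 = 26.2%, the Product team 182/527 = 34.5% → the Product team
P2: the Infra team 76/198 = 38.4%, the Product team 40/92 = 43.5% → the Product team
P1: the Infra team 62/169 = 36.7%, the Product team 74/169 = 43.8% → the Product team
Overall: the Infra team 303/915 = 33.1%, the Product team 353/855 = 41.3% → the Product team
The Product team wins overall and in every ticket group — no reversal.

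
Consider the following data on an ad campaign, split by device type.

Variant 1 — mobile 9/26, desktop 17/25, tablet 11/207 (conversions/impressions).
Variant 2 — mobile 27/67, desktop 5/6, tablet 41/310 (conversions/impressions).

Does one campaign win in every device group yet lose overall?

Mobile: Variant 1 9/26 = 34.6%, Variant 2 27/67 = 40.3% → Variant 2
Desktop: Variant 1 17/25 = 68.0%, Variant 2 5/6 = 83.3% → Variant 2
Tablet: Variant 1 11/207 = 5.3%, Variant 2 41/310 = 13.2% → Variant 2
Overall: Variant 1 37/258 = 14.3%, Variant 2 73/383 = 19.1% → Variant 2
Variant 2 wins overall and in every device group — no reversal.

No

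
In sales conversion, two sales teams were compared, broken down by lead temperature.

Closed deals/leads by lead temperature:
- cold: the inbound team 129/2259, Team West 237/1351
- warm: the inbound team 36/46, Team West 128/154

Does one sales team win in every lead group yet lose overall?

No

Cold: the inbound team 129/2259 = 5.7%, Team West 237/1351 = 17.5% → Team West
Warm: the inbound team 36/46 = 78.3%, Team West 128/154 = 83.1% → Team West
Overall: the inbound team 165/2305 = 7.2%, Team West 365/1505 = 24.3% → Team West
Team West wins overall and in every lead group — no reversal.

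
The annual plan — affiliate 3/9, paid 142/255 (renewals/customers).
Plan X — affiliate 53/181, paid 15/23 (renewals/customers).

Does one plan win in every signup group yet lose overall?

Affiliate: the annual plan 3/9 = 33.3%, Plan X 53/181 = 29.3% → the annual plan
Paid: the annual plan 142/255 = 55.7%, Plan X 15/23 = 65.2% → Plan X
Overall: the annual plan 145/264 = 54.9%, Plan X 68/204 = 33.3% → the annual plan
Neither sweeps: the annual plan wins 1 of 2 groups, Plan X wins 1. The annual plan wins overall but not every group — no Simpson reversal.

No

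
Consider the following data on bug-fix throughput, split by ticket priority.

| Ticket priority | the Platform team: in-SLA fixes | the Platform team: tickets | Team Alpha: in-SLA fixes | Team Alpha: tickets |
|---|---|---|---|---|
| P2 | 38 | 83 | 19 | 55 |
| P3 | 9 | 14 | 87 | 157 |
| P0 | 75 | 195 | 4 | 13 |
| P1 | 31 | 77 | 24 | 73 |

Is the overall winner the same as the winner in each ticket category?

P2: the Platform team 38/83 = 45.8%, Team Alpha 19/55 = 34.5% → the Platform team
P3: the Platform team 9/14 = 64.3%, Team Alpha 87/157 = 55.4% → the Platform team
P0: the Platform team 75/195 = 38.5%, Team Alpha 4/13 = 30.8% → the Platform team
P1: the Platform team 31/77 = 40.3%, Team Alpha 24/73 = 32.9% → the Platform team
Overall: the Platform team 153/369 = 41.5%, Team Alpha 134/298 = 45.0% → Team Alpha
The Platform team wins each ticket group but Team Alpha wins overall — the comparison reverses. The Platform team's tickets skew toward P0, which has a lower base rate.

No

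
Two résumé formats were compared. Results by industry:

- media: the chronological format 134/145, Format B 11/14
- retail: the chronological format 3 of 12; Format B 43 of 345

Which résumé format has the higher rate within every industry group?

Media: the chronological format 134/145 = 92.4%, Format B 11/14 = 78.6% → the chronological format
Retail: the chronological format 3/12 = 25.0%, Format B 43/345 = 12.5% → the chronological format
The chronological format has the higher rate in both groups.

the chronological format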